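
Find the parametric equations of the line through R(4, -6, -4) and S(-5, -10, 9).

Direction vector d = S - R = (-5 - 4, -10 + 6, 9 + 4) = (-9, -4, 13)
Parametric form r = R + t·d:
x = 4 - 9t, y = -6 - 4t, z = -4 + 13t

x = 4 - 9t, y = -6 - 4t, z = -4 + 13t


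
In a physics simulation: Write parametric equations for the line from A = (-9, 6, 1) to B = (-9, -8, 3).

Direction vector d = B - A = (-9 + 9, -8 - 6, 3 - 1) = (0, -14, 2)
Parametric form r = A + t·d:
x = -9, y = 6 - 14t, z = 1 + 2t

x = -9, y = 6 - 14t, z = 1 + 2t


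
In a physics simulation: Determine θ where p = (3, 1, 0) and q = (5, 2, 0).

p·q = 3·5 + 1·2 + 0·0 = 15 + 2 + 0 = 17
|p| = √(3² + 1² + 0²) = √10 ≈ 3.162
|q| = √(5² + 2² + 0²) = √29 ≈ 5.385
cos θ = (p·q)/(|p||q|) = 17/(3.162·5.385) ≈ 0.9983
θ = arccos(0.9983) ≈ 3.366°

3.366°


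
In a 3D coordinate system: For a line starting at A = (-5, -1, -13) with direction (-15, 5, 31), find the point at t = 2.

P(t) = A + t·d
  = (-5 + (-15)·2, -1 + 5·2, -13 + 31·2)
  = (-5 - 30, -1 + 10, -13 + 62)
  = (-35, 9, 49)

(-35, 9, 49)


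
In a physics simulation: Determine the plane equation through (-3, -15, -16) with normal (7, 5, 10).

The plane through P with normal n = (a, b, c) satisfies n·(r - P) = 0,
i.e. ax + by + cz = a·x₀ + b·y₀ + c·z₀.
d = 7·(-3) + 5·(-15) + 10·(-16)
  = -21 - 75 - 160
  = -256
Equation: 7x + 5y + 10z = -256

7x + 5y + 10z = -256


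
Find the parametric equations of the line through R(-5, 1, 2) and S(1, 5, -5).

Direction vector d = S - R = (1 + 5, 5 - 1, -5 - 2) = (6, 4, -7)
Parametric form r = R + t·d:
x = -5 + 6t, y = 1 + 4t, z = 2 - 7t

x = -5 + 6t, y = 1 + 4t, z = 2 - 7t


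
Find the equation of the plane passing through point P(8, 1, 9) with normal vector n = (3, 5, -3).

The plane through P with normal n = (a, b, c) satisfies n·(r - P) = 0,
i.e. ax + by + cz = a·x₀ + b·y₀ + c·z₀.
d = 3·8 + 5·1 + (-3)·9
  = 24 + 5 - 27
  = 2
Equation: 3x + 5y - 3z = 2

3x + 5y - 3z = 2


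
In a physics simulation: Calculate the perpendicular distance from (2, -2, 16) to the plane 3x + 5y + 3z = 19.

distance = |a·x₀ + b·y₀ + c·z₀ - d| / √(a² + b² + c²)
  = |3·2 + 5·(-2) + 3·16 - 19| / √(3² + 5² + 3²)
  = |6 - 10 + 48 - 19| / √(9 + 25 + 9)
  = |25| / √43
  = 25 / 6.557
  ≈ 3.812

3.812


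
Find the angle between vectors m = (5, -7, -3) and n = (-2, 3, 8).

m·n = 5·(-2) + (-7)·3 + (-3)·8 = -10 - 21 - 24 = -55
|m| = √(5² + (-7)² + (-3)²) = √83 ≈ 9.11
|n| = √((-2)² + 3² + 8²) = √77 ≈ 8.775
cos θ = (m·n)/(|m||n|) = -55/(9.11·8.775) ≈ -0.688
θ = arccos(-0.688) ≈ 133.5°

133.5°


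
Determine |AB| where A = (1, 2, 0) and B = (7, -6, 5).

d = √[(x₂-x₁)² + (y₂-y₁)² + (z₂-z₁)²]
  = √[6² + (-8)² + 5²]
  = √[36 + 64 + 25]
  = √125
  ≈ 11.18

11.18


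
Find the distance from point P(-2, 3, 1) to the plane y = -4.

distance = |a·x₀ + b·y₀ + c·z₀ - d| / √(a² + b² + c²)
  = |0·(-2) + 1·3 + 0·1 - (-4)| / √(0² + 1² + 0²)
  = |0 + 3 + 0 + 4| / √(0 + 1 + 0)
  = |7| / √1
  = 7 / 1
  ≈ 7

7


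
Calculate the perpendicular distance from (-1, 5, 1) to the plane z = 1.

distance = |a·x₀ + b·y₀ + c·z₀ - d| / √(a² + b² + c²)
  = |0·(-1) + 0·5 + 1·1 - 1| / √(0² + 0² + 1²)
  = |0 + 0 + 1 - 1| / √(0 + 0 + 1)
  = |0| / √1
  = 0 / 1
  ≈ 0

0


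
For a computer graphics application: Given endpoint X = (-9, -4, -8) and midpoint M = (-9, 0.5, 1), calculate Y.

Y = 2M - X
  = (2·(-9) - (-9), 2·0.5 - (-4), 2·1 - (-8))
  = (-18 + 9, 1 + 4, 2 + 8)
  = (-9, 5, 10)

(-9, 5, 10)


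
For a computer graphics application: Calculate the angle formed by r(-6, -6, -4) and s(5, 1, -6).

r·s = (-6)·5 + (-6)·1 + (-4)·(-6) = -30 - 6 + 24 = -12
|r| = √((-6)² + (-6)² + (-4)²) = √88 ≈ 9.381
|s| = √(5² + 1² + (-6)²) = √62 ≈ 7.874
cos θ = (r·s)/(|r||s|) = -12/(9.381·7.874) ≈ -0.1625
θ = arccos(-0.1625) ≈ 99.35°

99.35°


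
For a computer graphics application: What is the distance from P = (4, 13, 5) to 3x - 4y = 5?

distance = |a·x₀ + b·y₀ + c·z₀ - d| / √(a² + b² + c²)
  = |3·4 + (-4)·13 + 0·5 - 5| / √(3² + (-4)² + 0²)
  = |12 - 52 + 0 - 5| / √(9 + 16 + 0)
  = |-45| / √25
  = 45 / 5
  ≈ 9

9


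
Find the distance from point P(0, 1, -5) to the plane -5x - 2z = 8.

distance = |a·x₀ + b·y₀ + c·z₀ - d| / √(a² + b² + c²)
  = |(-5)·0 + 0·1 + (-2)·(-5) - 8| / √((-5)² + 0² + (-2)²)
  = |0 + 0 + 10 - 8| / √(25 + 0 + 4)
  = |2| / √29
  = 2 / 5.385
  ≈ 0.3714

0.3714


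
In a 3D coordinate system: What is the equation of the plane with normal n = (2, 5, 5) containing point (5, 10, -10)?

The plane through P with normal n = (a, b, c) satisfies n·(r - P) = 0,
i.e. ax + by + cz = a·x₀ + b·y₀ + c·z₀.
d = 2·5 + 5·10 + 5·(-10)
  = 10 + 50 - 50
  = 10
Equation: 2x + 5y + 5z = 10

2x + 5y + 5z = 10


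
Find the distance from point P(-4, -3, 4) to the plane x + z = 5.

distance = |a·x₀ + b·y₀ + c·z₀ - d| / √(a² + b² + c²)
  = |1·(-4) + 0·(-3) + 1·4 - 5| / √(1² + 0² + 1²)
  = |-4 + 0 + 4 - 5| / √(1 + 0 + 1)
  = |-5| / √2
  = 5 / 1.414
  ≈ 3.536

3.536


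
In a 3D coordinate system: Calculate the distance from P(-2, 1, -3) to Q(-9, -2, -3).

d = √[(x₂-x₁)² + (y₂-y₁)² + (z₂-z₁)²]
  = √[(-7)² + (-3)² + 0²]
  = √[49 + 9 + 0]
  = √58
  ≈ 7.616

7.616


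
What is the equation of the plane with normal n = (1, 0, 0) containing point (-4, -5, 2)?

The plane through P with normal n = (a, b, c) satisfies n·(r - P) = 0,
i.e. ax + by + cz = a·x₀ + b·y₀ + c·z₀.
d = 1·(-4) + 0·(-5) + 0·2
  = -4 + 0 + 0
  = -4
Equation: x = -4

x = -4


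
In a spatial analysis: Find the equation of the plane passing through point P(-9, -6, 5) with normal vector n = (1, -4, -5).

The plane through P with normal n = (a, b, c) satisfies n·(r - P) = 0,
i.e. ax + by + cz = a·x₀ + b·y₀ + c·z₀.
d = 1·(-9) + (-4)·(-6) + (-5)·5
  = -9 + 24 - 25
  = -10
Equation: x - 4y - 5z = -10

x - 4y - 5z = -10


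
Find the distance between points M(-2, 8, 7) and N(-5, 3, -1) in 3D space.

d = √[(x₂-x₁)² + (y₂-y₁)² + (z₂-z₁)²]
  = √[(-3)² + (-5)² + (-8)²]
  = √[9 + 25 + 64]
  = √98
  ≈ 9.899

9.899


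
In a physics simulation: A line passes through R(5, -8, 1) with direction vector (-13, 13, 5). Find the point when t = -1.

P(t) = R + t·d
  = (5 + (-13)·(-1), -8 + 13·(-1), 1 + 5·(-1))
  = (5 + 13, -8 - 13, 1 - 5)
  = (18, -21, -4)

(18, -21, -4)


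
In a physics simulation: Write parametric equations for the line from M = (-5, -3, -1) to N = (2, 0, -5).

Direction vector d = N - M = (2 + 5, 0 + 3, -5 + 1) = (7, 3, -4)
Parametric form r = M + t·d:
x = -5 + 7t, y = -3 + 3t, z = -1 - 4t

x = -5 + 7t, y = -3 + 3t, z = -1 - 4t


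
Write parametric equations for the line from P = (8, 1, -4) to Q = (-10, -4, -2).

Direction vector d = Q - P = (-10 - 8, -4 - 1, -2 + 4) = (-18, -5, 2)
Parametric form r = P + t·d:
x = 8 - 18t, y = 1 - 5t, z = -4 + 2t

x = 8 - 18t, y = 1 - 5t, z = -4 + 2t


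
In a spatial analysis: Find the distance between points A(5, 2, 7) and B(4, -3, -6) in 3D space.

d = √[(x₂-x₁)² + (y₂-y₁)² + (z₂-z₁)²]
  = √[(-1)² + (-5)² + (-13)²]
  = √[1 + 25 + 169]
  = √195
  ≈ 13.96

13.96


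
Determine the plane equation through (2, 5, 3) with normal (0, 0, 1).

The plane through P with normal n = (a, b, c) satisfies n·(r - P) = 0,
i.e. ax + by + cz = a·x₀ + b·y₀ + c·z₀.
d = 0·2 + 0·5 + 1·3
  = 0 + 0 + 3
  = 3
Equation: z = 3

z = 3


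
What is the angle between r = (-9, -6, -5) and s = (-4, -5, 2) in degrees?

r·s = (-9)·(-4) + (-6)·(-5) + (-5)·2 = 36 + 30 - 10 = 56
|r| = √((-9)² + (-6)² + (-5)²) = √142 ≈ 11.92
|s| = √((-4)² + (-5)² + 2²) = √45 ≈ 6.708
cos θ = (r·s)/(|r||s|) = 56/(11.92·6.708) ≈ 0.7005
θ = arccos(0.7005) ≈ 45.53°

45.53°


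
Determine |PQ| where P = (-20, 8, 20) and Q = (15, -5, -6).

d = √[(x₂-x₁)² + (y₂-y₁)² + (z₂-z₁)²]
  = √[35² + (-13)² + (-26)²]
  = √[1225 + 169 + 676]
  = √2070
  ≈ 45.5

45.5


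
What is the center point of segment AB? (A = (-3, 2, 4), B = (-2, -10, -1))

M = ((x₁+x₂)/2, (y₁+y₂)/2, (z₁+z₂)/2)
  = ((-3 - 2)/2, (2 - 10)/2, (4 - 1)/2)
  = (-5/2, -8/2, 3/2)
  = (-2.5, -4, 1.5)

(-2.5, -4, 1.5)


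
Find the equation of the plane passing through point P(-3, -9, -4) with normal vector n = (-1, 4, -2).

The plane through P with normal n = (a, b, c) satisfies n·(r - P) = 0,
i.e. ax + by + cz = a·x₀ + b·y₀ + c·z₀.
d = (-1)·(-3) + 4·(-9) + (-2)·(-4)
  = 3 - 36 + 8
  = -25
Equation: -x + 4y - 2z = -25

-x + 4y - 2z = -25


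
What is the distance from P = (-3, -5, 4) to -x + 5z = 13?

distance = |a·x₀ + b·y₀ + c·z₀ - d| / √(a² + b² + c²)
  = |(-1)·(-3) + 0·(-5) + 5·4 - 13| / √((-1)² + 0² + 5²)
  = |3 + 0 + 20 - 13| / √(1 + 0 + 25)
  = |10| / √26
  = 10 / 5.099
  ≈ 1.961

1.961


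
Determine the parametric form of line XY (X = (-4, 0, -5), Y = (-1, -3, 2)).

Direction vector d = Y - X = (-1 + 4, -3 + 0, 2 + 5) = (3, -3, 7)
Parametric form r = X + t·d:
x = -4 + 3t, y = 0 - 3t, z = -5 + 7t

x = -4 + 3t, y = 0 - 3t, z = -5 + 7t


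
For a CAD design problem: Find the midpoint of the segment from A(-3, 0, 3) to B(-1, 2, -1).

M = ((x₁+x₂)/2, (y₁+y₂)/2, (z₁+z₂)/2)
  = ((-3 - 1)/2, (0 + 2)/2, (3 - 1)/2)
  = (-4/2, 2/2, 2/2)
  = (-2, 1, 1)

(-2, 1, 1)


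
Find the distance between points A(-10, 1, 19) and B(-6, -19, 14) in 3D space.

d = √[(x₂-x₁)² + (y₂-y₁)² + (z₂-z₁)²]
  = √[4² + (-20)² + (-5)²]
  = √[16 + 400 + 25]
  = √441
  ≈ 21

21


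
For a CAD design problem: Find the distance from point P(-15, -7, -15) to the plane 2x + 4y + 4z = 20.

distance = |a·x₀ + b·y₀ + c·z₀ - d| / √(a² + b² + c²)
  = |2·(-15) + 4·(-7) + 4·(-15) - 20| / √(2² + 4² + 4²)
  = |-30 - 28 - 60 - 20| / √(4 + 16 + 16)
  = |-138| / √36
  = 138 / 6
  ≈ 23

23


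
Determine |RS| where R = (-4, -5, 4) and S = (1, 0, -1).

d = √[(x₂-x₁)² + (y₂-y₁)² + (z₂-z₁)²]
  = √[5² + 5² + (-5)²]
  = √[25 + 25 + 25]
  = √75
  ≈ 8.66

8.66


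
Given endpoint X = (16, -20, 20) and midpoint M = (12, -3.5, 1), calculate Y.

Y = 2M - X
  = (2·12 - 16, 2·(-3.5) - (-20), 2·1 - 20)
  = (24 - 16, -7 + 20, 2 - 20)
  = (8, 13, -18)

(8, 13, -18)


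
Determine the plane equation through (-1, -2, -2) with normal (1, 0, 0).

The plane through P with normal n = (a, b, c) satisfies n·(r - P) = 0,
i.e. ax + by + cz = a·x₀ + b·y₀ + c·z₀.
d = 1·(-1) + 0·(-2) + 0·(-2)
  = -1 + 0 + 0
  = -1
Equation: x = -1

x = -1


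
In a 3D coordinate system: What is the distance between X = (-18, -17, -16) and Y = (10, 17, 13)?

d = √[(x₂-x₁)² + (y₂-y₁)² + (z₂-z₁)²]
  = √[28² + 34² + 29²]
  = √[784 + 1156 + 841]
  = √2781
  ≈ 52.74

52.74


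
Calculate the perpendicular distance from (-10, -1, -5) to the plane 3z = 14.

distance = |a·x₀ + b·y₀ + c·z₀ - d| / √(a² + b² + c²)
  = |0·(-10) + 0·(-1) + 3·(-5) - 14| / √(0² + 0² + 3²)
  = |0 + 0 - 15 - 14| / √(0 + 0 + 9)
  = |-29| / √9
  = 29 / 3
  ≈ 9.667

9.667


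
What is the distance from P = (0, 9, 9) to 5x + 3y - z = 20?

distance = |a·x₀ + b·y₀ + c·z₀ - d| / √(a² + b² + c²)
  = |5·0 + 3·9 + (-1)·9 - 20| / √(5² + 3² + (-1)²)
  = |0 + 27 - 9 - 20| / √(25 + 9 + 1)
  = |-2| / √35
  = 2 / 5.916
  ≈ 0.3381

0.3381


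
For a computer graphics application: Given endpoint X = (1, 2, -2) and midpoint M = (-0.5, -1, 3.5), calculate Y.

Y = 2M - X
  = (2·(-0.5) - 1, 2·(-1) - 2, 2·3.5 - (-2))
  = (-1 - 1, -2 - 2, 7 + 2)
  = (-2, -4, 9)

(-2, -4, 9)


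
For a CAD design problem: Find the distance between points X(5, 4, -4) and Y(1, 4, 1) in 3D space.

d = √[(x₂-x₁)² + (y₂-y₁)² + (z₂-z₁)²]
  = √[(-4)² + 0² + 5²]
  = √[16 + 0 + 25]
  = √41
  ≈ 6.403

6.403


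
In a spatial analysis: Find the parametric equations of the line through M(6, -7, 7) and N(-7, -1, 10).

Direction vector d = N - M = (-7 - 6, -1 + 7, 10 - 7) = (-13, 6, 3)
Parametric form r = M + t·d:
x = 6 - 13t, y = -7 + 6t, z = 7 + 3t

x = 6 - 13t, y = -7 + 6t, z = 7 + 3t


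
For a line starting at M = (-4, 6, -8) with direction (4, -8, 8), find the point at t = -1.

P(t) = M + t·d
  = (-4 + 4·(-1), 6 + (-8)·(-1), -8 + 8·(-1))
  = (-4 - 4, 6 + 8, -8 - 8)
  = (-8, 14, -16)

(-8, 14, -16)


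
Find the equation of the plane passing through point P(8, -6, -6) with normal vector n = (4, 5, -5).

The plane through P with normal n = (a, b, c) satisfies n·(r - P) = 0,
i.e. ax + by + cz = a·x₀ + b·y₀ + c·z₀.
d = 4·8 + 5·(-6) + (-5)·(-6)
  = 32 - 30 + 30
  = 32
Equation: 4x + 5y - 5z = 32

4x + 5y - 5z = 32


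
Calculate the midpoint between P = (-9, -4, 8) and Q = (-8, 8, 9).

M = ((x₁+x₂)/2, (y₁+y₂)/2, (z₁+z₂)/2)
  = ((-9 - 8)/2, (-4 + 8)/2, (8 + 9)/2)
  = (-17/2, 4/2, 17/2)
  = (-8.5, 2, 8.5)

(-8.5, 2, 8.5)


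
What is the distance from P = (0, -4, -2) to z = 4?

distance = |a·x₀ + b·y₀ + c·z₀ - d| / √(a² + b² + c²)
  = |0·0 + 0·(-4) + 1·(-2) - 4| / √(0² + 0² + 1²)
  = |0 + 0 - 2 - 4| / √(0 + 0 + 1)
  = |-6| / √1
  = 6 / 1
  ≈ 6

6


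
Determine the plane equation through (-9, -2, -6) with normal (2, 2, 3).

The plane through P with normal n = (a, b, c) satisfies n·(r - P) = 0,
i.e. ax + by + cz = a·x₀ + b·y₀ + c·z₀.
d = 2·(-9) + 2·(-2) + 3·(-6)
  = -18 - 4 - 18
  = -40
Equation: 2x + 2y + 3z = -40

2x + 2y + 3z = -40


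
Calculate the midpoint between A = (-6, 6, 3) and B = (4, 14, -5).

M = ((x₁+x₂)/2, (y₁+y₂)/2, (z₁+z₂)/2)
  = ((-6 + 4)/2, (6 + 14)/2, (3 - 5)/2)
  = (-2/2, 20/2, -2/2)
  = (-1, 10, -1)

(-1, 10, -1)


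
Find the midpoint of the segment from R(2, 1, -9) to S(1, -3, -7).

M = ((x₁+x₂)/2, (y₁+y₂)/2, (z₁+z₂)/2)
  = ((2 + 1)/2, (1 - 3)/2, (-9 - 7)/2)
  = (3/2, -2/2, -16/2)
  = (1.5, -1, -8)

(1.5, -1, -8)


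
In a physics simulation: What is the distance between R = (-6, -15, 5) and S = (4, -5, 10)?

d = √[(x₂-x₁)² + (y₂-y₁)² + (z₂-z₁)²]
  = √[10² + 10² + 5²]
  = √[100 + 100 + 25]
  = √225
  ≈ 15

15


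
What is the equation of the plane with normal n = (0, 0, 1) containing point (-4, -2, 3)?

The plane through P with normal n = (a, b, c) satisfies n·(r - P) = 0,
i.e. ax + by + cz = a·x₀ + b·y₀ + c·z₀.
d = 0·(-4) + 0·(-2) + 1·3
  = 0 + 0 + 3
  = 3
Equation: z = 3

z = 3


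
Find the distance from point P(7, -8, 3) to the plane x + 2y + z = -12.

distance = |a·x₀ + b·y₀ + c·z₀ - d| / √(a² + b² + c²)
  = |1·7 + 2·(-8) + 1·3 - (-12)| / √(1² + 2² + 1²)
  = |7 - 16 + 3 + 12| / √(1 + 4 + 1)
  = |6| / √6
  = 6 / 2.449
  ≈ 2.449

2.449


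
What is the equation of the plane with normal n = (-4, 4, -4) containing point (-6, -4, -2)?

The plane through P with normal n = (a, b, c) satisfies n·(r - P) = 0,
i.e. ax + by + cz = a·x₀ + b·y₀ + c·z₀.
d = (-4)·(-6) + 4·(-4) + (-4)·(-2)
  = 24 - 16 + 8
  = 16
Equation: -4x + 4y - 4z = 16

-4x + 4y - 4z = 16


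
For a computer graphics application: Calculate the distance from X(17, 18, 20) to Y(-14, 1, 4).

d = √[(x₂-x₁)² + (y₂-y₁)² + (z₂-z₁)²]
  = √[(-31)² + (-17)² + (-16)²]
  = √[961 + 289 + 256]
  = √1506
  ≈ 38.81

38.81


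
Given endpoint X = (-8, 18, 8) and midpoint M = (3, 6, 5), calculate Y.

Y = 2M - X
  = (2·3 - (-8), 2·6 - 18, 2·5 - 8)
  = (6 + 8, 12 - 18, 10 - 8)
  = (14, -6, 2)

(14, -6, 2)


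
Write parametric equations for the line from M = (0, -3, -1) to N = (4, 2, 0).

Direction vector d = N - M = (4 + 0, 2 + 3, 0 + 1) = (4, 5, 1)
Parametric form r = M + t·d:
x = 0 + 4t, y = -3 + 5t, z = -1 + t

x = 0 + 4t, y = -3 + 5t, z = -1 + t


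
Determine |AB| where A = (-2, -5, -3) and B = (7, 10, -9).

d = √[(x₂-x₁)² + (y₂-y₁)² + (z₂-z₁)²]
  = √[9² + 15² + (-6)²]
  = √[81 + 225 + 36]
  = √342
  ≈ 18.49

18.49


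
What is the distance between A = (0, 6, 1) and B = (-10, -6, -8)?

d = √[(x₂-x₁)² + (y₂-y₁)² + (z₂-z₁)²]
  = √[(-10)² + (-12)² + (-9)²]
  = √[100 + 144 + 81]
  = √325
  ≈ 18.03

18.03


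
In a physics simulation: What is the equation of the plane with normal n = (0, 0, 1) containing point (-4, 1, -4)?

The plane through P with normal n = (a, b, c) satisfies n·(r - P) = 0,
i.e. ax + by + cz = a·x₀ + b·y₀ + c·z₀.
d = 0·(-4) + 0·1 + 1·(-4)
  = 0 + 0 - 4
  = -4
Equation: z = -4

z = -4


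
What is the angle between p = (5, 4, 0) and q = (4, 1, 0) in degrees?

p·q = 5·4 + 4·1 + 0·0 = 20 + 4 + 0 = 24
|p| = √(5² + 4² + 0²) = √41 ≈ 6.403
|q| = √(4² + 1² + 0²) = √17 ≈ 4.123
cos θ = (p·q)/(|p||q|) = 24/(6.403·4.123) ≈ 0.9091
θ = arccos(0.9091) ≈ 24.62°

24.62°


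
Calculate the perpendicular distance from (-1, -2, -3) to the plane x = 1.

distance = |a·x₀ + b·y₀ + c·z₀ - d| / √(a² + b² + c²)
  = |1·(-1) + 0·(-2) + 0·(-3) - 1| / √(1² + 0² + 0²)
  = |-1 + 0 + 0 - 1| / √(1 + 0 + 0)
  = |-2| / √1
  = 2 / 1
  ≈ 2

2


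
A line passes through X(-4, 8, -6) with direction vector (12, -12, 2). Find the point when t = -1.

P(t) = X + t·d
  = (-4 + 12·(-1), 8 + (-12)·(-1), -6 + 2·(-1))
  = (-4 - 12, 8 + 12, -6 - 2)
  = (-16, 20, -8)

(-16, 20, -8)


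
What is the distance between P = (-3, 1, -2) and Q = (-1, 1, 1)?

d = √[(x₂-x₁)² + (y₂-y₁)² + (z₂-z₁)²]
  = √[2² + 0² + 3²]
  = √[4 + 0 + 9]
  = √13
  ≈ 3.606

3.606


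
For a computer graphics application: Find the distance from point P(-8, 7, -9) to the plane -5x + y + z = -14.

distance = |a·x₀ + b·y₀ + c·z₀ - d| / √(a² + b² + c²)
  = |(-5)·(-8) + 1·7 + 1·(-9) - (-14)| / √((-5)² + 1² + 1²)
  = |40 + 7 - 9 + 14| / √(25 + 1 + 1)
  = |52| / √27
  = 52 / 5.196
  ≈ 10.01

10.01


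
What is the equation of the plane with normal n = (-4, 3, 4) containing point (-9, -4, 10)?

The plane through P with normal n = (a, b, c) satisfies n·(r - P) = 0,
i.e. ax + by + cz = a·x₀ + b·y₀ + c·z₀.
d = (-4)·(-9) + 3·(-4) + 4·10
  = 36 - 12 + 40
  = 64
Equation: -4x + 3y + 4z = 64

-4x + 3y + 4z = 64


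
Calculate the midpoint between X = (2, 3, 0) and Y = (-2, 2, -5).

M = ((x₁+x₂)/2, (y₁+y₂)/2, (z₁+z₂)/2)
  = ((2 - 2)/2, (3 + 2)/2, (0 - 5)/2)
  = (0/2, 5/2, -5/2)
  = (0, 2.5, -2.5)

(0, 2.5, -2.5)


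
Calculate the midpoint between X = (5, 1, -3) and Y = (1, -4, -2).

M = ((x₁+x₂)/2, (y₁+y₂)/2, (z₁+z₂)/2)
  = ((5 + 1)/2, (1 - 4)/2, (-3 - 2)/2)
  = (6/2, -3/2, -5/2)
  = (3, -1.5, -2.5)

(3, -1.5, -2.5)


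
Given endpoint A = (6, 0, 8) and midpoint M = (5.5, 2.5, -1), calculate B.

B = 2M - A
  = (2·5.5 - 6, 2·2.5 - 0, 2·(-1) - 8)
  = (11 - 6, 5 + 0, -2 - 8)
  = (5, 5, -10)

(5, 5, -10)


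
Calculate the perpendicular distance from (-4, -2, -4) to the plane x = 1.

distance = |a·x₀ + b·y₀ + c·z₀ - d| / √(a² + b² + c²)
  = |1·(-4) + 0·(-2) + 0·(-4) - 1| / √(1² + 0² + 0²)
  = |-4 + 0 + 0 - 1| / √(1 + 0 + 0)
  = |-5| / √1
  = 5 / 1
  ≈ 5

5


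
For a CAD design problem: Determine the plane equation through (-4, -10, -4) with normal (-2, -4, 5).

The plane through P with normal n = (a, b, c) satisfies n·(r - P) = 0,
i.e. ax + by + cz = a·x₀ + b·y₀ + c·z₀.
d = (-2)·(-4) + (-4)·(-10) + 5·(-4)
  = 8 + 40 - 20
  = 28
Equation: -2x - 4y + 5z = 28

-2x - 4y + 5z = 28


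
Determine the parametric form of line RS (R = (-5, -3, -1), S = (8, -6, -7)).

Direction vector d = S - R = (8 + 5, -6 + 3, -7 + 1) = (13, -3, -6)
Parametric form r = R + t·d:
x = -5 + 13t, y = -3 - 3t, z = -1 - 6t

x = -5 + 13t, y = -3 - 3t, z = -1 - 6t


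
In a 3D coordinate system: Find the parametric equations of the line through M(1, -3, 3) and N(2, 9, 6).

Direction vector d = N - M = (2 - 1, 9 + 3, 6 - 3) = (1, 12, 3)
Parametric form r = M + t·d:
x = 1 + t, y = -3 + 12t, z = 3 + 3t

x = 1 + t, y = -3 + 12t, z = 3 + 3t


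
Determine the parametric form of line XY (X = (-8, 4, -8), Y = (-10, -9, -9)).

Direction vector d = Y - X = (-10 + 8, -9 - 4, -9 + 8) = (-2, -13, -1)
Parametric form r = X + t·d:
x = -8 - 2t, y = 4 - 13t, z = -8 - t

x = -8 - 2t, y = 4 - 13t, z = -8 - t


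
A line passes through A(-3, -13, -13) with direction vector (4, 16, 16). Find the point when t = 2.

P(t) = A + t·d
  = (-3 + 4·2, -13 + 16·2, -13 + 16·2)
  = (-3 + 8, -13 + 32, -13 + 32)
  = (5, 19, 19)

(5, 19, 19)


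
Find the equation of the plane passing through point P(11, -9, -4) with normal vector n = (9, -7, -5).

The plane through P with normal n = (a, b, c) satisfies n·(r - P) = 0,
i.e. ax + by + cz = a·x₀ + b·y₀ + c·z₀.
d = 9·11 + (-7)·(-9) + (-5)·(-4)
  = 99 + 63 + 20
  = 182
Equation: 9x - 7y - 5z = 182

9x - 7y - 5z = 182


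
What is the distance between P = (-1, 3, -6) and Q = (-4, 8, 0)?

d = √[(x₂-x₁)² + (y₂-y₁)² + (z₂-z₁)²]
  = √[(-3)² + 5² + 6²]
  = √[9 + 25 + 36]
  = √70
  ≈ 8.367

8.367


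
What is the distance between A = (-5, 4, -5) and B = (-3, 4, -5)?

d = √[(x₂-x₁)² + (y₂-y₁)² + (z₂-z₁)²]
  = √[2² + 0² + 0²]
  = √[4 + 0 + 0]
  = √4
  ≈ 2

2


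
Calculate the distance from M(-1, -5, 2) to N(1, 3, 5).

d = √[(x₂-x₁)² + (y₂-y₁)² + (z₂-z₁)²]
  = √[2² + 8² + 3²]
  = √[4 + 64 + 9]
  = √77
  ≈ 8.775

8.775


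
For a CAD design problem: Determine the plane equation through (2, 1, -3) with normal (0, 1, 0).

The plane through P with normal n = (a, b, c) satisfies n·(r - P) = 0,
i.e. ax + by + cz = a·x₀ + b·y₀ + c·z₀.
d = 0·2 + 1·1 + 0·(-3)
  = 0 + 1 + 0
  = 1
Equation: y = 1

y = 1


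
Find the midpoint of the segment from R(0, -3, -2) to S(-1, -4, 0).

M = ((x₁+x₂)/2, (y₁+y₂)/2, (z₁+z₂)/2)
  = ((0 - 1)/2, (-3 - 4)/2, (-2 + 0)/2)
  = (-1/2, -7/2, -2/2)
  = (-0.5, -3.5, -1)

(-0.5, -3.5, -1)


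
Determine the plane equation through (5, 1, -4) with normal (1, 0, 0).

The plane through P with normal n = (a, b, c) satisfies n·(r - P) = 0,
i.e. ax + by + cz = a·x₀ + b·y₀ + c·z₀.
d = 1·5 + 0·1 + 0·(-4)
  = 5 + 0 + 0
  = 5
Equation: x = 5

x = 5


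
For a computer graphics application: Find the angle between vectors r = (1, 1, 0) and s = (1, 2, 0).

r·s = 1·1 + 1·2 + 0·0 = 1 + 2 + 0 = 3
|r| = √(1² + 1² + 0²) = √2 ≈ 1.414
|s| = √(1² + 2² + 0²) = √5 ≈ 2.236
cos θ = (r·s)/(|r||s|) = 3/(1.414·2.236) ≈ 0.9487
θ = arccos(0.9487) ≈ 18.43°

18.43°


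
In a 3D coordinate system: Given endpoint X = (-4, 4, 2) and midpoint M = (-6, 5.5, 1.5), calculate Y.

Y = 2M - X
  = (2·(-6) - (-4), 2·5.5 - 4, 2·1.5 - 2)
  = (-12 + 4, 11 - 4, 3 - 2)
  = (-8, 7, 1)

(-8, 7, 1)


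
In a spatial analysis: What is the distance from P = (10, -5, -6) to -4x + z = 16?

distance = |a·x₀ + b·y₀ + c·z₀ - d| / √(a² + b² + c²)
  = |(-4)·10 + 0·(-5) + 1·(-6) - 16| / √((-4)² + 0² + 1²)
  = |-40 + 0 - 6 - 16| / √(16 + 0 + 1)
  = |-62| / √17
  = 62 / 4.123
  ≈ 15.04

15.04


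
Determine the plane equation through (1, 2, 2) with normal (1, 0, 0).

The plane through P with normal n = (a, b, c) satisfies n·(r - P) = 0,
i.e. ax + by + cz = a·x₀ + b·y₀ + c·z₀.
d = 1·1 + 0·2 + 0·2
  = 1 + 0 + 0
  = 1
Equation: x = 1

x = 1


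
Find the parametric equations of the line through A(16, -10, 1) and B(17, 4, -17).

Direction vector d = B - A = (17 - 16, 4 + 10, -17 - 1) = (1, 14, -18)
Parametric form r = A + t·d:
x = 16 + t, y = -10 + 14t, z = 1 - 18t

x = 16 + t, y = -10 + 14t, z = 1 - 18t


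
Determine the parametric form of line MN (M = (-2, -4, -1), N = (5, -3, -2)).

Direction vector d = N - M = (5 + 2, -3 + 4, -2 + 1) = (7, 1, -1)
Parametric form r = M + t·d:
x = -2 + 7t, y = -4 + t, z = -1 - t

x = -2 + 7t, y = -4 + t, z = -1 - t


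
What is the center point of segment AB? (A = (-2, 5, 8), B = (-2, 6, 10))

M = ((x₁+x₂)/2, (y₁+y₂)/2, (z₁+z₂)/2)
  = ((-2 - 2)/2, (5 + 6)/2, (8 + 10)/2)
  = (-4/2, 11/2, 18/2)
  = (-2, 5.5, 9)

(-2, 5.5, 9)


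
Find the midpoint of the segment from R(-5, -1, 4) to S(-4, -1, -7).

M = ((x₁+x₂)/2, (y₁+y₂)/2, (z₁+z₂)/2)
  = ((-5 - 4)/2, (-1 - 1)/2, (4 - 7)/2)
  = (-9/2, -2/2, -3/2)
  = (-4.5, -1, -1.5)

(-4.5, -1, -1.5)


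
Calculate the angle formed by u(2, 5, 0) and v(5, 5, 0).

u·v = 2·5 + 5·5 + 0·0 = 10 + 25 + 0 = 35
|u| = √(2² + 5² + 0²) = √29 ≈ 5.385
|v| = √(5² + 5² + 0²) = √50 ≈ 7.071
cos θ = (u·v)/(|u||v|) = 35/(5.385·7.071) ≈ 0.9191
θ = arccos(0.9191) ≈ 23.2°

23.2°


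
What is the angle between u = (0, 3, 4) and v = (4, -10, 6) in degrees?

u·v = 0·4 + 3·(-10) + 4·6 = 0 - 30 + 24 = -6
|u| = √(0² + 3² + 4²) = √25 ≈ 5
|v| = √(4² + (-10)² + 6²) = √152 ≈ 12.33
cos θ = (u·v)/(|u||v|) = -6/(5·12.33) ≈ -0.09733
θ = arccos(-0.09733) ≈ 95.59°

95.59°


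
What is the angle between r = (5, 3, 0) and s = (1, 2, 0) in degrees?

r·s = 5·1 + 3·2 + 0·0 = 5 + 6 + 0 = 11
|r| = √(5² + 3² + 0²) = √34 ≈ 5.831
|s| = √(1² + 2² + 0²) = √5 ≈ 2.236
cos θ = (r·s)/(|r||s|) = 11/(5.831·2.236) ≈ 0.8437
θ = arccos(0.8437) ≈ 32.47°

32.47°


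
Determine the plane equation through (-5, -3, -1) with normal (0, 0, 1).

The plane through P with normal n = (a, b, c) satisfies n·(r - P) = 0,
i.e. ax + by + cz = a·x₀ + b·y₀ + c·z₀.
d = 0·(-5) + 0·(-3) + 1·(-1)
  = 0 + 0 - 1
  = -1
Equation: z = -1

z = -1


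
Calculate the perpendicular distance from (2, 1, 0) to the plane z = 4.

distance = |a·x₀ + b·y₀ + c·z₀ - d| / √(a² + b² + c²)
  = |0·2 + 0·1 + 1·0 - 4| / √(0² + 0² + 1²)
  = |0 + 0 + 0 - 4| / √(0 + 0 + 1)
  = |-4| / √1
  = 4 / 1
  ≈ 4

4


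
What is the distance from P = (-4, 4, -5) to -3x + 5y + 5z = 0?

distance = |a·x₀ + b·y₀ + c·z₀ - d| / √(a² + b² + c²)
  = |(-3)·(-4) + 5·4 + 5·(-5) - 0| / √((-3)² + 5² + 5²)
  = |12 + 20 - 25 + 0| / √(9 + 25 + 25)
  = |7| / √59
  = 7 / 7.681
  ≈ 0.9113

0.9113


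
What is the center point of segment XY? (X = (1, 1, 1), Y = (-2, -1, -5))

M = ((x₁+x₂)/2, (y₁+y₂)/2, (z₁+z₂)/2)
  = ((1 - 2)/2, (1 - 1)/2, (1 - 5)/2)
  = (-1/2, 0/2, -4/2)
  = (-0.5, 0, -2)

(-0.5, 0, -2)


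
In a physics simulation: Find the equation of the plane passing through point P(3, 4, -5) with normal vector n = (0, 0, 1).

The plane through P with normal n = (a, b, c) satisfies n·(r - P) = 0,
i.e. ax + by + cz = a·x₀ + b·y₀ + c·z₀.
d = 0·3 + 0·4 + 1·(-5)
  = 0 + 0 - 5
  = -5
Equation: z = -5

z = -5


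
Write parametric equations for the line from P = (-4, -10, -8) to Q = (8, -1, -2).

Direction vector d = Q - P = (8 + 4, -1 + 10, -2 + 8) = (12, 9, 6)
Parametric form r = P + t·d:
x = -4 + 12t, y = -10 + 9t, z = -8 + 6t

x = -4 + 12t, y = -10 + 9t, z = -8 + 6t


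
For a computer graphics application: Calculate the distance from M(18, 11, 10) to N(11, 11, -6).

d = √[(x₂-x₁)² + (y₂-y₁)² + (z₂-z₁)²]
  = √[(-7)² + 0² + (-16)²]
  = √[49 + 0 + 256]
  = √305
  ≈ 17.46

17.46


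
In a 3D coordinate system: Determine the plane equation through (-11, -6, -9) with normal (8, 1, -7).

The plane through P with normal n = (a, b, c) satisfies n·(r - P) = 0,
i.e. ax + by + cz = a·x₀ + b·y₀ + c·z₀.
d = 8·(-11) + 1·(-6) + (-7)·(-9)
  = -88 - 6 + 63
  = -31
Equation: 8x + y - 7z = -31

8x + y - 7z = -31


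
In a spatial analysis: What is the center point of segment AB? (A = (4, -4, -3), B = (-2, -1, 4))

M = ((x₁+x₂)/2, (y₁+y₂)/2, (z₁+z₂)/2)
  = ((4 - 2)/2, (-4 - 1)/2, (-3 + 4)/2)
  = (2/2, -5/2, 1/2)
  = (1, -2.5, 0.5)

(1, -2.5, 0.5)


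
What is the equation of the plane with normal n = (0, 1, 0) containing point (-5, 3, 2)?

The plane through P with normal n = (a, b, c) satisfies n·(r - P) = 0,
i.e. ax + by + cz = a·x₀ + b·y₀ + c·z₀.
d = 0·(-5) + 1·3 + 0·2
  = 0 + 3 + 0
  = 3
Equation: y = 3

y = 3


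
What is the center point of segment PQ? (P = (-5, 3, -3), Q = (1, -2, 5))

M = ((x₁+x₂)/2, (y₁+y₂)/2, (z₁+z₂)/2)
  = ((-5 + 1)/2, (3 - 2)/2, (-3 + 5)/2)
  = (-4/2, 1/2, 2/2)
  = (-2, 0.5, 1)

(-2, 0.5, 1)


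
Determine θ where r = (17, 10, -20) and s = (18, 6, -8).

r·s = 17·18 + 10·6 + (-20)·(-8) = 306 + 60 + 160 = 526
|r| = √(17² + 10² + (-20)²) = √789 ≈ 28.09
|s| = √(18² + 6² + (-8)²) = √424 ≈ 20.59
cos θ = (r·s)/(|r||s|) = 526/(28.09·20.59) ≈ 0.9094
θ = arccos(0.9094) ≈ 24.57°

24.57°


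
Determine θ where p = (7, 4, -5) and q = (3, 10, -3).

p·q = 7·3 + 4·10 + (-5)·(-3) = 21 + 40 + 15 = 76
|p| = √(7² + 4² + (-5)²) = √90 ≈ 9.487
|q| = √(3² + 10² + (-3)²) = √118 ≈ 10.86
cos θ = (p·q)/(|p||q|) = 76/(9.487·10.86) ≈ 0.7375
θ = arccos(0.7375) ≈ 42.48°

42.48°


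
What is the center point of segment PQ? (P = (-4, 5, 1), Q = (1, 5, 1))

M = ((x₁+x₂)/2, (y₁+y₂)/2, (z₁+z₂)/2)
  = ((-4 + 1)/2, (5 + 5)/2, (1 + 1)/2)
  = (-3/2, 10/2, 2/2)
  = (-1.5, 5, 1)

(-1.5, 5, 1)


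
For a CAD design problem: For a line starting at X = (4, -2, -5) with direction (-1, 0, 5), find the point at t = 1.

P(t) = X + t·d
  = (4 + (-1)·1, -2 + 0·1, -5 + 5·1)
  = (4 - 1, -2 + 0, -5 + 5)
  = (3, -2, 0)

(3, -2, 0)


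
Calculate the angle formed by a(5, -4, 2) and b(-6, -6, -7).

a·b = 5·(-6) + (-4)·(-6) + 2·(-7) = -30 + 24 - 14 = -20
|a| = √(5² + (-4)² + 2²) = √45 ≈ 6.708
|b| = √((-6)² + (-6)² + (-7)²) = √121 ≈ 11
cos θ = (a·b)/(|a||b|) = -20/(6.708·11) ≈ -0.271
θ = arccos(-0.271) ≈ 105.7°

105.7°


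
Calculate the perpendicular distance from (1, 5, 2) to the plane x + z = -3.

distance = |a·x₀ + b·y₀ + c·z₀ - d| / √(a² + b² + c²)
  = |1·1 + 0·5 + 1·2 - (-3)| / √(1² + 0² + 1²)
  = |1 + 0 + 2 + 3| / √(1 + 0 + 1)
  = |6| / √2
  = 6 / 1.414
  ≈ 4.243

4.243


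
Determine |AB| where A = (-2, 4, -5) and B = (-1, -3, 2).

d = √[(x₂-x₁)² + (y₂-y₁)² + (z₂-z₁)²]
  = √[1² + (-7)² + 7²]
  = √[1 + 49 + 49]
  = √99
  ≈ 9.95

9.95


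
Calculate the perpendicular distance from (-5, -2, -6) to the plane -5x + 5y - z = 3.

distance = |a·x₀ + b·y₀ + c·z₀ - d| / √(a² + b² + c²)
  = |(-5)·(-5) + 5·(-2) + (-1)·(-6) - 3| / √((-5)² + 5² + (-1)²)
  = |25 - 10 + 6 - 3| / √(25 + 25 + 1)
  = |18| / √51
  = 18 / 7.141
  ≈ 2.521

2.521


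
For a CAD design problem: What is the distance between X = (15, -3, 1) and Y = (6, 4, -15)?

d = √[(x₂-x₁)² + (y₂-y₁)² + (z₂-z₁)²]
  = √[(-9)² + 7² + (-16)²]
  = √[81 + 49 + 256]
  = √386
  ≈ 19.65

19.65


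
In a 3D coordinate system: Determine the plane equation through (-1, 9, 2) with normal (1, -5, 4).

The plane through P with normal n = (a, b, c) satisfies n·(r - P) = 0,
i.e. ax + by + cz = a·x₀ + b·y₀ + c·z₀.
d = 1·(-1) + (-5)·9 + 4·2
  = -1 - 45 + 8
  = -38
Equation: x - 5y + 4z = -38

x - 5y + 4z = -38


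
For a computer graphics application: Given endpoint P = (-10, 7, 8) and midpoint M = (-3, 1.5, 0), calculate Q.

Q = 2M - P
  = (2·(-3) - (-10), 2·1.5 - 7, 2·0 - 8)
  = (-6 + 10, 3 - 7, 0 - 8)
  = (4, -4, -8)

(4, -4, -8)


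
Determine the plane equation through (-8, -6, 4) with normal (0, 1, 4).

The plane through P with normal n = (a, b, c) satisfies n·(r - P) = 0,
i.e. ax + by + cz = a·x₀ + b·y₀ + c·z₀.
d = 0·(-8) + 1·(-6) + 4·4
  = 0 - 6 + 16
  = 10
Equation: y + 4z = 10

y + 4z = 10


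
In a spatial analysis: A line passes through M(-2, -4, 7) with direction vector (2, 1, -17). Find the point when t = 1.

P(t) = M + t·d
  = (-2 + 2·1, -4 + 1·1, 7 + (-17)·1)
  = (-2 + 2, -4 + 1, 7 - 17)
  = (0, -3, -10)

(0, -3, -10)


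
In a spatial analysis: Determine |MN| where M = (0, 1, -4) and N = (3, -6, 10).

d = √[(x₂-x₁)² + (y₂-y₁)² + (z₂-z₁)²]
  = √[3² + (-7)² + 14²]
  = √[9 + 49 + 196]
  = √254
  ≈ 15.94

15.94


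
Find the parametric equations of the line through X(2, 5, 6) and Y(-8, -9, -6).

Direction vector d = Y - X = (-8 - 2, -9 - 5, -6 - 6) = (-10, -14, -12)
Parametric form r = X + t·d:
x = 2 - 10t, y = 5 - 14t, z = 6 - 12t

x = 2 - 10t, y = 5 - 14t, z = 6 - 12t


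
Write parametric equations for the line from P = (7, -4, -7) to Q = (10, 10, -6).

Direction vector d = Q - P = (10 - 7, 10 + 4, -6 + 7) = (3, 14, 1)
Parametric form r = P + t·d:
x = 7 + 3t, y = -4 + 14t, z = -7 + t

x = 7 + 3t, y = -4 + 14t, z = -7 + t


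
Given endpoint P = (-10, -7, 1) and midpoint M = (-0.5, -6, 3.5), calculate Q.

Q = 2M - P
  = (2·(-0.5) - (-10), 2·(-6) - (-7), 2·3.5 - 1)
  = (-1 + 10, -12 + 7, 7 - 1)
  = (9, -5, 6)

(9, -5, 6)


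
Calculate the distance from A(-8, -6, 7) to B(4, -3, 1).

d = √[(x₂-x₁)² + (y₂-y₁)² + (z₂-z₁)²]
  = √[12² + 3² + (-6)²]
  = √[144 + 9 + 36]
  = √189
  ≈ 13.75

13.75


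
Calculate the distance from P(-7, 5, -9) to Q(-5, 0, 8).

d = √[(x₂-x₁)² + (y₂-y₁)² + (z₂-z₁)²]
  = √[2² + (-5)² + 17²]
  = √[4 + 25 + 289]
  = √318
  ≈ 17.83

17.83


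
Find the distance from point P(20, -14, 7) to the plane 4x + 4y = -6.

distance = |a·x₀ + b·y₀ + c·z₀ - d| / √(a² + b² + c²)
  = |4·20 + 4·(-14) + 0·7 - (-6)| / √(4² + 4² + 0²)
  = |80 - 56 + 0 + 6| / √(16 + 16 + 0)
  = |30| / √32
  = 30 / 5.657
  ≈ 5.303

5.303


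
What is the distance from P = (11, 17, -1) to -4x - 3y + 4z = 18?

distance = |a·x₀ + b·y₀ + c·z₀ - d| / √(a² + b² + c²)
  = |(-4)·11 + (-3)·17 + 4·(-1) - 18| / √((-4)² + (-3)² + 4²)
  = |-44 - 51 - 4 - 18| / √(16 + 9 + 16)
  = |-117| / √41
  = 117 / 6.403
  ≈ 18.27

18.27


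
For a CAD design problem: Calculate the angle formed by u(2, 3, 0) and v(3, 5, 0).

u·v = 2·3 + 3·5 + 0·0 = 6 + 15 + 0 = 21
|u| = √(2² + 3² + 0²) = √13 ≈ 3.606
|v| = √(3² + 5² + 0²) = √34 ≈ 5.831
cos θ = (u·v)/(|u||v|) = 21/(3.606·5.831) ≈ 0.9989
θ = arccos(0.9989) ≈ 2.726°

2.726°


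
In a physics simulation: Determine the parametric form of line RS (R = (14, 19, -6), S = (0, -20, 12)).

Direction vector d = S - R = (0 - 14, -20 - 19, 12 + 6) = (-14, -39, 18)
Parametric form r = R + t·d:
x = 14 - 14t, y = 19 - 39t, z = -6 + 18t

x = 14 - 14t, y = 19 - 39t, z = -6 + 18t


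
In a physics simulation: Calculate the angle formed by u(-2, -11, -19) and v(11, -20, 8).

u·v = (-2)·11 + (-11)·(-20) + (-19)·8 = -22 + 220 - 152 = 46
|u| = √((-2)² + (-11)² + (-19)²) = √486 ≈ 22.05
|v| = √(11² + (-20)² + 8²) = √585 ≈ 24.19
cos θ = (u·v)/(|u||v|) = 46/(22.05·24.19) ≈ 0.08627
θ = arccos(0.08627) ≈ 85.05°

85.05°


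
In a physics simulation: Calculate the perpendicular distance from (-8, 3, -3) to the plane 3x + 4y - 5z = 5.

distance = |a·x₀ + b·y₀ + c·z₀ - d| / √(a² + b² + c²)
  = |3·(-8) + 4·3 + (-5)·(-3) - 5| / √(3² + 4² + (-5)²)
  = |-24 + 12 + 15 - 5| / √(9 + 16 + 25)
  = |-2| / √50
  = 2 / 7.071
  ≈ 0.2828

0.2828


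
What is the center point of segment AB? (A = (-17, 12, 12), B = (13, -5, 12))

M = ((x₁+x₂)/2, (y₁+y₂)/2, (z₁+z₂)/2)
  = ((-17 + 13)/2, (12 - 5)/2, (12 + 12)/2)
  = (-4/2, 7/2, 24/2)
  = (-2, 3.5, 12)

(-2, 3.5, 12)


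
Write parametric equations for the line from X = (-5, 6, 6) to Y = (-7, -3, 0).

Direction vector d = Y - X = (-7 + 5, -3 - 6, 0 - 6) = (-2, -9, -6)
Parametric form r = X + t·d:
x = -5 - 2t, y = 6 - 9t, z = 6 - 6t

x = -5 - 2t, y = 6 - 9t, z = 6 - 6t


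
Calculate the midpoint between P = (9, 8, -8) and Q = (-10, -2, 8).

M = ((x₁+x₂)/2, (y₁+y₂)/2, (z₁+z₂)/2)
  = ((9 - 10)/2, (8 - 2)/2, (-8 + 8)/2)
  = (-1/2, 6/2, 0/2)
  = (-0.5, 3, 0)

(-0.5, 3, 0)


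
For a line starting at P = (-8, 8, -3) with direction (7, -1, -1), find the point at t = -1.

P(t) = P + t·d
  = (-8 + 7·(-1), 8 + (-1)·(-1), -3 + (-1)·(-1))
  = (-8 - 7, 8 + 1, -3 + 1)
  = (-15, 9, -2)

(-15, 9, -2)


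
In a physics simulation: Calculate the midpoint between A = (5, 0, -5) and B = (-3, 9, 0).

M = ((x₁+x₂)/2, (y₁+y₂)/2, (z₁+z₂)/2)
  = ((5 - 3)/2, (0 + 9)/2, (-5 + 0)/2)
  = (2/2, 9/2, -5/2)
  = (1, 4.5, -2.5)

(1, 4.5, -2.5)


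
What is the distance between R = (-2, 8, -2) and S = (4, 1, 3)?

d = √[(x₂-x₁)² + (y₂-y₁)² + (z₂-z₁)²]
  = √[6² + (-7)² + 5²]
  = √[36 + 49 + 25]
  = √110
  ≈ 10.49

10.49


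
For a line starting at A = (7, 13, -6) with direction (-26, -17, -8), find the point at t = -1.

P(t) = A + t·d
  = (7 + (-26)·(-1), 13 + (-17)·(-1), -6 + (-8)·(-1))
  = (7 + 26, 13 + 17, -6 + 8)
  = (33, 30, 2)

(33, 30, 2)


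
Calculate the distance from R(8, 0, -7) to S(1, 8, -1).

d = √[(x₂-x₁)² + (y₂-y₁)² + (z₂-z₁)²]
  = √[(-7)² + 8² + 6²]
  = √[49 + 64 + 36]
  = √149
  ≈ 12.21

12.21


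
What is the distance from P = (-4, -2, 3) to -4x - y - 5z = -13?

distance = |a·x₀ + b·y₀ + c·z₀ - d| / √(a² + b² + c²)
  = |(-4)·(-4) + (-1)·(-2) + (-5)·3 - (-13)| / √((-4)² + (-1)² + (-5)²)
  = |16 + 2 - 15 + 13| / √(16 + 1 + 25)
  = |16| / √42
  = 16 / 6.481
  ≈ 2.469

2.469


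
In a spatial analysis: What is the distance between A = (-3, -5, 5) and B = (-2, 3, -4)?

d = √[(x₂-x₁)² + (y₂-y₁)² + (z₂-z₁)²]
  = √[1² + 8² + (-9)²]
  = √[1 + 64 + 81]
  = √146
  ≈ 12.08

12.08


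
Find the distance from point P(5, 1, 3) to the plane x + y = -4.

distance = |a·x₀ + b·y₀ + c·z₀ - d| / √(a² + b² + c²)
  = |1·5 + 1·1 + 0·3 - (-4)| / √(1² + 1² + 0²)
  = |5 + 1 + 0 + 4| / √(1 + 1 + 0)
  = |10| / √2
  = 10 / 1.414
  ≈ 7.071

7.071


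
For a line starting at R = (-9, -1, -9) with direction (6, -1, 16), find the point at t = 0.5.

P(t) = R + t·d
  = (-9 + 6·0.5, -1 + (-1)·0.5, -9 + 16·0.5)
  = (-9 + 3, -1 - 0.5, -9 + 8)
  = (-6, -1.5, -1)

(-6, -1.5, -1)


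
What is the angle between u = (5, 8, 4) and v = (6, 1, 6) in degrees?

u·v = 5·6 + 8·1 + 4·6 = 30 + 8 + 24 = 62
|u| = √(5² + 8² + 4²) = √105 ≈ 10.25
|v| = √(6² + 1² + 6²) = √73 ≈ 8.544
cos θ = (u·v)/(|u||v|) = 62/(10.25·8.544) ≈ 0.7082
θ = arccos(0.7082) ≈ 44.91°

44.91°


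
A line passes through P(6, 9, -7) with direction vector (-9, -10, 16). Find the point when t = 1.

P(t) = P + t·d
  = (6 + (-9)·1, 9 + (-10)·1, -7 + 16·1)
  = (6 - 9, 9 - 10, -7 + 16)
  = (-3, -1, 9)

(-3, -1, 9)


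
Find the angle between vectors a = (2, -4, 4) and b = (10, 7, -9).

a·b = 2·10 + (-4)·7 + 4·(-9) = 20 - 28 - 36 = -44
|a| = √(2² + (-4)² + 4²) = √36 ≈ 6
|b| = √(10² + 7² + (-9)²) = √230 ≈ 15.17
cos θ = (a·b)/(|a||b|) = -44/(6·15.17) ≈ -0.4835
θ = arccos(-0.4835) ≈ 118.9°

118.9°


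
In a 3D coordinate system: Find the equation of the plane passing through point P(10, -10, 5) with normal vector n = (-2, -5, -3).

The plane through P with normal n = (a, b, c) satisfies n·(r - P) = 0,
i.e. ax + by + cz = a·x₀ + b·y₀ + c·z₀.
d = (-2)·10 + (-5)·(-10) + (-3)·5
  = -20 + 50 - 15
  = 15
Equation: -2x - 5y - 3z = 15

-2x - 5y - 3z = 15
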